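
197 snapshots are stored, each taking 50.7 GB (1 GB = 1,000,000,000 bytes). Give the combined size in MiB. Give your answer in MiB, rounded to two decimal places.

9,525,203.70 MiB

Total = 197 × 50.7 GB = 9987.9 GB
= 9987.9 × 1,000,000,000 bytes = 9,987,900,000,000 bytes
1 MiB = 1,048,576 bytes
9,987,900,000,000 / 1,048,576 = 9,525,203.70 MiB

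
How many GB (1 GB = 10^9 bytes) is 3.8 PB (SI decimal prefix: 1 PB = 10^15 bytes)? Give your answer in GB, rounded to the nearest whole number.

3.8 PB = 3.8 × 10^15 bytes = 3,800,000,000,000,000 bytes
1 GB = 10^9 bytes = 1,000,000,000 bytes
3,800,000,000,000,000 / 1,000,000,000 = 3,800,000 GB

3,800,000 GB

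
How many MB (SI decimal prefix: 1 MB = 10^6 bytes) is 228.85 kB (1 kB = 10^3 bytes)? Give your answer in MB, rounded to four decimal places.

0.2289 MB

228.85 kB × 1,000 bytes/kB = 228,850 bytes
1 MB = 1,000,000 bytes
228,850 / 1,000,000 = 0.2289 MB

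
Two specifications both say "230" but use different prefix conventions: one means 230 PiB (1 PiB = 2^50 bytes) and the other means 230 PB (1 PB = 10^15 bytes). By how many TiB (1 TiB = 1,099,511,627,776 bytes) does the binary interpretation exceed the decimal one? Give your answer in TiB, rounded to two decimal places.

26,336.22 TiB

230 PiB = 230 × 1,125,899,906,842,624 = 258,956,978,573,803,520 bytes
230 PB = 230 × 1,000,000,000,000,000 = 230,000,000,000,000,000 bytes
difference = 28,956,978,573,803,520 bytes
28,956,978,573,803,520 / 1,099,511,627,776 = 26,336.22 TiB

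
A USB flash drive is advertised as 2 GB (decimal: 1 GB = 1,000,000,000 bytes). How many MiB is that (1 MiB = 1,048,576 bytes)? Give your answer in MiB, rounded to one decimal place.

2 GB × 1,000,000,000 bytes/GB = 2,000,000,000 bytes
1 MiB = 2^20 bytes = 1,048,576 bytes
2,000,000,000 / 1,048,576 = 1,907.3 MiB

1,907.3 MiB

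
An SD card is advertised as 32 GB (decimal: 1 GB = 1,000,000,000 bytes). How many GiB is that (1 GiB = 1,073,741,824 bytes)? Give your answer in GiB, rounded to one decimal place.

32 GB = 32 × 10^9 bytes = 32,000,000,000 bytes
1 GiB = 1,073,741,824 bytes
32,000,000,000 / 1,073,741,824 = 29.8 GiB

29.8 GiB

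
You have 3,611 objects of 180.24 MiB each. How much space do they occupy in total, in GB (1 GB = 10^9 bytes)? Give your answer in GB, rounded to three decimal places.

Total = 3,611 × 180.24 MiB = 650846.64 MiB
= 650846.64 × 1,048,576 bytes = 682,462,166,384.64 bytes
1 GB = 1,000,000,000 bytes
682,462,166,384.64 / 1,000,000,000 = 682.462 GB

682.462 GB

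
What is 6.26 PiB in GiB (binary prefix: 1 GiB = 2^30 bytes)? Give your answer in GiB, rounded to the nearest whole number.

6,564,086 GiB

6.26 PiB = 6.26 × 2^50 bytes = 7,048,133,416,834,826.24 bytes
1 GiB = 1,073,741,824 bytes
7,048,133,416,834,826.24 / 1,073,741,824 = 6,564,086 GiB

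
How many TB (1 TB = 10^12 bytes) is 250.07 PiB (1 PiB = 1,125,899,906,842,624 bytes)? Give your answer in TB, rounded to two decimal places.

281,553.79 TB

250.07 PiB = 250.07 × 2^50 bytes = 281,553,789,704,134,983.68 bytes
1 TB = 10^12 bytes = 1,000,000,000,000 bytes
281,553,789,704,134,983.68 / 1,000,000,000,000 = 281,553.79 TB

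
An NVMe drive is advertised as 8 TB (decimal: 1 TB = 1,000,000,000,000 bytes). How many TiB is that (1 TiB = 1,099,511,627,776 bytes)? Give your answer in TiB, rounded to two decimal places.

7.28 TiB

8 TB = 8 × 10^12 bytes = 8,000,000,000,000 bytes
1 TiB = 2^40 bytes = 1,099,511,627,776 bytes
8,000,000,000,000 / 1,099,511,627,776 = 7.28 TiB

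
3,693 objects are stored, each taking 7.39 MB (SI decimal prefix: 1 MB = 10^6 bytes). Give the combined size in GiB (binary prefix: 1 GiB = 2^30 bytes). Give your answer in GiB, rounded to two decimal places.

25.42 GiB

Total = 3,693 × 7.39 MB = 27291.27 MB
= 27291.27 × 1,000,000 bytes = 27,291,270,000 bytes
1 GiB = 1,073,741,824 bytes
27,291,270,000 / 1,073,741,824 = 25.42 GiB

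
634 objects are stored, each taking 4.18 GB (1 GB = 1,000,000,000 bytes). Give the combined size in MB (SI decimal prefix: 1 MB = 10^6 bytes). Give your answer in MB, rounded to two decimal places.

2,650,120.00 MB

Total = 634 × 4.18 GB = 2650.12 GB
= 2650.12 × 1,000,000,000 bytes = 2,650,120,000,000 bytes
1 MB = 1,000,000 bytes
2,650,120,000,000 / 1,000,000 = 2,650,120.00 MB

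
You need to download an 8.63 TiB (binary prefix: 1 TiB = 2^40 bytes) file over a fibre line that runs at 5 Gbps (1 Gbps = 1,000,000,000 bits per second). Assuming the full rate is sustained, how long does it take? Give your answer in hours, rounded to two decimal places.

8.63 TiB = 9,488,785,347,706.88 bytes = 75,910,282,781,655.04 bits
5 Gbps = 5,000,000,000 bits/s
time = 75,910,282,781,655.04 / 5,000,000,000 = 15,182.0566 s
15,182.0566 s / 3600 = 4.22 hours

4.22 hours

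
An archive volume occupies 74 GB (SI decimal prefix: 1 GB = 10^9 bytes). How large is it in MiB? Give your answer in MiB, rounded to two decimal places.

74 GB × 1,000,000,000 bytes/GB = 74,000,000,000 bytes
1 MiB = 1,048,576 bytes
74,000,000,000 / 1,048,576 = 70,571.90 MiB

70,571.90 MiB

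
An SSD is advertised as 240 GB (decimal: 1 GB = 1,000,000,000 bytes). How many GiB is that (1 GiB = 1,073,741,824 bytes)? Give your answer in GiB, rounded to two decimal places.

240 GB = 240 × 10^9 bytes = 240,000,000,000 bytes
1 GiB = 2^30 bytes = 1,073,741,824 bytes
240,000,000,000 / 1,073,741,824 = 223.52 GiB

223.52 GiB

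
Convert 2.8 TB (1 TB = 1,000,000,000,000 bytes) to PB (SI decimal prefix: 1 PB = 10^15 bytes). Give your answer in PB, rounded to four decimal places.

0.0028 PB

2.8 TB × 1,000,000,000,000 bytes/TB = 2,800,000,000,000 bytes
1 PB = 1,000,000,000,000,000 bytes
2,800,000,000,000 / 1,000,000,000,000,000 = 0.0028 PB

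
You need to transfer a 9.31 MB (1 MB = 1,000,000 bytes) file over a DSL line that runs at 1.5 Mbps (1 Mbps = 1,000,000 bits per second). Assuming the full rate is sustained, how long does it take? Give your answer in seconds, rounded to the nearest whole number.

9.31 MB = 9,310,000 bytes = 74,480,000 bits
1.5 Mbps = 1,500,000 bits/s
time = 74,480,000 / 1,500,000 = 50 s

50 seconds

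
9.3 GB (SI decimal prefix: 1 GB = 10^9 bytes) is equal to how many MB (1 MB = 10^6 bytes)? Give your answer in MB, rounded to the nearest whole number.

9,300 MB

9.3 GB = 9.3 × 10^9 bytes = 9,300,000,000 bytes
1 MB = 1,000,000 bytes
9,300,000,000 / 1,000,000 = 9,300 MB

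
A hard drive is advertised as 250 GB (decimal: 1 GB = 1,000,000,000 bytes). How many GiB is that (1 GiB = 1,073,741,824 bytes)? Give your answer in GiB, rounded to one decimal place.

250 GB × 1,000,000,000 bytes/GB = 250,000,000,000 bytes
1 GiB = 2^30 bytes = 1,073,741,824 bytes
250,000,000,000 / 1,073,741,824 = 232.8 GiB

232.8 GiB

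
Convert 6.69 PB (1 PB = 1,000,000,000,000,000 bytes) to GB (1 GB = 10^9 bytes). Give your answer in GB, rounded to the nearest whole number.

6,690,000 GB

6.69 PB = 6.69 × 10^15 bytes = 6,690,000,000,000,000 bytes
1 GB = 10^9 bytes = 1,000,000,000 bytes
6,690,000,000,000,000 / 1,000,000,000 = 6,690,000 GB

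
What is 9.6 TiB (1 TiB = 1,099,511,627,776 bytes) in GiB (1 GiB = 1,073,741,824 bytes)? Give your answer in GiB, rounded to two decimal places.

9,830.40 GiB

9.6 TiB = 9.6 × 2^40 bytes = 10,555,311,626,649.6 bytes
1 GiB = 2^30 bytes = 1,073,741,824 bytes
10,555,311,626,649.6 / 1,073,741,824 = 9,830.40 GiB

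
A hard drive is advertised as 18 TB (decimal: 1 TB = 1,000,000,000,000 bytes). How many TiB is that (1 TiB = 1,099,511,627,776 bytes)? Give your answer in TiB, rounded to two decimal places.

18 TB × 1,000,000,000,000 bytes/TB = 18,000,000,000,000 bytes
1 TiB = 2^40 bytes = 1,099,511,627,776 bytes
18,000,000,000,000 / 1,099,511,627,776 = 16.37 TiB

16.37 TiB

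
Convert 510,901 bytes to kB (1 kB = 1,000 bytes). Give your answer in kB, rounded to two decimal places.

510.90 kB

510,901 bytes given.
1 kB = 1,000 bytes
510,901 / 1,000 = 510.90 kB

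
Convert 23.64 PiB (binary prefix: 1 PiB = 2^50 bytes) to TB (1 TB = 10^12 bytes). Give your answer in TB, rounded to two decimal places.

23.64 PiB × 1,125,899,906,842,624 bytes/PiB = 26,616,273,797,759,631.36 bytes
1 TB = 1,000,000,000,000 bytes
26,616,273,797,759,631.36 / 1,000,000,000,000 = 26,616.27 TB

26,616.27 TB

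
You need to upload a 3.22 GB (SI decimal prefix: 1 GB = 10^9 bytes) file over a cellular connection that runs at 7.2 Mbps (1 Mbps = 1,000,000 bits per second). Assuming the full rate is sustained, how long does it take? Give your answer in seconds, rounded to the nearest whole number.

3,578 seconds

3.22 GB = 3,220,000,000 bytes = 25,760,000,000 bits
7.2 Mbps = 7,200,000 bits/s
time = 25,760,000,000 / 7,200,000 = 3,578 s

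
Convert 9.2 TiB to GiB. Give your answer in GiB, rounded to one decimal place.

9.2 TiB = 9.2 × 2^40 bytes = 10,115,506,975,539.2 bytes
1 GiB = 2^30 bytes = 1,073,741,824 bytes
10,115,506,975,539.2 / 1,073,741,824 = 9,420.8 GiB

9,420.8 GiB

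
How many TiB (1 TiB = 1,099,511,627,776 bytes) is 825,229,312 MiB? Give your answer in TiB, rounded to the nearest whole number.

825,229,312 MiB = 825,229,312 × 2^20 bytes = 865,315,651,059,712 bytes
1 TiB = 2^40 bytes = 1,099,511,627,776 bytes
865,315,651,059,712 / 1,099,511,627,776 = 787 TiB

787 TiB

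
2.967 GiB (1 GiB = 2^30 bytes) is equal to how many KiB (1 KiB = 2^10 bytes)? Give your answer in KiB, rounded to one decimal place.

2.967 GiB × 1,073,741,824 bytes/GiB = 3,185,791,991.808 bytes
1 KiB = 1,024 bytes
3,185,791,991.808 / 1,024 = 3,111,125.0 KiB

3,111,125.0 KiB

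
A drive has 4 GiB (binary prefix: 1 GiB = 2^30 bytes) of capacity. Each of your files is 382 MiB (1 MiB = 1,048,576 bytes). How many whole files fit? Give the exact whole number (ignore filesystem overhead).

10

Capacity: 4 GiB = 4,294,967,296 bytes
Per item: 382 MiB = 400,556,032 bytes
⌊4,294,967,296 / 400,556,032⌋ = 10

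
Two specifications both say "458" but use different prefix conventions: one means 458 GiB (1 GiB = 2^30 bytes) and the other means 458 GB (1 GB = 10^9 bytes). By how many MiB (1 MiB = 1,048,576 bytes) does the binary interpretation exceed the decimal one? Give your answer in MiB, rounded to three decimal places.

32,209.163 MiB

458 GiB = 458 × 1,073,741,824 = 491,773,755,392 bytes
458 GB = 458 × 1,000,000,000 = 458,000,000,000 bytes
difference = 33,773,755,392 bytes
33,773,755,392 / 1,048,576 = 32,209.163 MiB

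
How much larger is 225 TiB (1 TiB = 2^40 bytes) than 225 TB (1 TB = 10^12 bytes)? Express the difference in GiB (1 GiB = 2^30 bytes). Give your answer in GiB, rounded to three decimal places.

225 TiB = 225 × 1,099,511,627,776 = 247,390,116,249,600 bytes
225 TB = 225 × 1,000,000,000,000 = 225,000,000,000,000 bytes
difference = 22,390,116,249,600 bytes
22,390,116,249,600 / 1,073,741,824 = 20,852.421 GiB

20,852.421 GiB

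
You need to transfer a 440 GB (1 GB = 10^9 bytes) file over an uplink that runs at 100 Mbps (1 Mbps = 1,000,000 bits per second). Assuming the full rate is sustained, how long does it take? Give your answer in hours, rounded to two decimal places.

440 GB = 440,000,000,000 bytes = 3,520,000,000,000 bits
100 Mbps = 100,000,000 bits/s
time = 3,520,000,000,000 / 100,000,000 = 35,200.0000 s
35,200.0000 s / 3600 = 9.78 hours

9.78 hours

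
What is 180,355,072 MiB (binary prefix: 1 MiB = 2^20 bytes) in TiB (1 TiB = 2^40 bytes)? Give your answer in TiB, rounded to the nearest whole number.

180,355,072 MiB × 1,048,576 bytes/MiB = 189,115,999,977,472 bytes
1 TiB = 1,099,511,627,776 bytes
189,115,999,977,472 / 1,099,511,627,776 = 172 TiB

172 TiB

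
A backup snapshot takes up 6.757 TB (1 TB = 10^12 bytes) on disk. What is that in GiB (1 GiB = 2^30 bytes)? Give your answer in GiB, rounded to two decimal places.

6,292.95 GiB

6.757 TB = 6.757 × 10^12 bytes = 6,757,000,000,000 bytes
1 GiB = 1,073,741,824 bytes
6,757,000,000,000 / 1,073,741,824 = 6,292.95 GiB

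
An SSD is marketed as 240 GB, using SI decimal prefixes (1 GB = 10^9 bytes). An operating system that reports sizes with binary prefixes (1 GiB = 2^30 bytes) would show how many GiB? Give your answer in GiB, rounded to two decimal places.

223.52 GiB

240 GB = 240 × 10^9 bytes = 240,000,000,000 bytes
1 GiB = 2^30 bytes = 1,073,741,824 bytes
240,000,000,000 / 1,073,741,824 = 223.52 GiB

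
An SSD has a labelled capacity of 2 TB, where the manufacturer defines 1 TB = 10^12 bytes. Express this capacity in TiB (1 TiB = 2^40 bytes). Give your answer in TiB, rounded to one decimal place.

2 TB × 1,000,000,000,000 bytes/TB = 2,000,000,000,000 bytes
1 TiB = 2^40 bytes = 1,099,511,627,776 bytes
2,000,000,000,000 / 1,099,511,627,776 = 1.8 TiB

1.8 TiB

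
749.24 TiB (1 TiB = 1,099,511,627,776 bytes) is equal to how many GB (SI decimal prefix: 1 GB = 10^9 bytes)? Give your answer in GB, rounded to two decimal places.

749.24 TiB = 749.24 × 2^40 bytes = 823,798,091,994,890.24 bytes
1 GB = 10^9 bytes = 1,000,000,000 bytes
823,798,091,994,890.24 / 1,000,000,000 = 823,798.09 GB

823,798.09 GB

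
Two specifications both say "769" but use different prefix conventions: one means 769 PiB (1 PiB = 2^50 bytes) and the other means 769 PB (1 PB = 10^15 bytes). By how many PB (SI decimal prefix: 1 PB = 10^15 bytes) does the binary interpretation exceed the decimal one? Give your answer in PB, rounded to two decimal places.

769 PiB = 769 × 1,125,899,906,842,624 = 865,817,028,361,977,856 bytes
769 PB = 769 × 1,000,000,000,000,000 = 769,000,000,000,000,000 bytes
difference = 96,817,028,361,977,856 bytes
96,817,028,361,977,856 / 1,000,000,000,000,000 = 96.82 PB

96.82 PB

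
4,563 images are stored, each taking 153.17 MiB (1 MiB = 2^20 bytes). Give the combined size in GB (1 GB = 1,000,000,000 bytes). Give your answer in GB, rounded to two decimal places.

732.87 GB

Total = 4,563 × 153.17 MiB = 698914.71 MiB
= 698914.71 × 1,048,576 bytes = 732,865,190,952.96 bytes
1 GB = 1,000,000,000 bytes
732,865,190,952.96 / 1,000,000,000 = 732.87 GB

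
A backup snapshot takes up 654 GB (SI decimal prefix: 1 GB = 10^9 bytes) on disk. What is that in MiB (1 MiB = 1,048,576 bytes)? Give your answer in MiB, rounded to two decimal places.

623,703.00 MiB

654 GB × 1,000,000,000 bytes/GB = 654,000,000,000 bytes
1 MiB = 1,048,576 bytes
654,000,000,000 / 1,048,576 = 623,703.00 MiB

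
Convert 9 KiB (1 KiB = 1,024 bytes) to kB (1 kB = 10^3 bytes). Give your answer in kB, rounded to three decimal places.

9.216 kB

9 KiB = 9 × 2^10 bytes = 9,216 bytes
1 kB = 1,000 bytes
9,216 / 1,000 = 9.216 kB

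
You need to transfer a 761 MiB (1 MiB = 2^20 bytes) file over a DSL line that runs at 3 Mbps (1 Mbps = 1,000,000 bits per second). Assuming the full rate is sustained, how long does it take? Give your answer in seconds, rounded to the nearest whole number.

2,128 seconds

761 MiB = 797,966,336 bytes = 6,383,730,688 bits
3 Mbps = 3,000,000 bits/s
time = 6,383,730,688 / 3,000,000 = 2,128 s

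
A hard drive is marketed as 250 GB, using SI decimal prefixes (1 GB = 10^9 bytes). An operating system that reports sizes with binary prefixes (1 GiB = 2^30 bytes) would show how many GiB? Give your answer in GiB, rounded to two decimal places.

250 GB = 250 × 10^9 bytes = 250,000,000,000 bytes
1 GiB = 2^30 bytes = 1,073,741,824 bytes
250,000,000,000 / 1,073,741,824 = 232.83 GiB

232.83 GiB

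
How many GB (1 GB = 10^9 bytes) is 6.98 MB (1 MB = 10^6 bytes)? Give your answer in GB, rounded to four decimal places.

6.98 MB = 6.98 × 10^6 bytes = 6,980,000 bytes
1 GB = 10^9 bytes = 1,000,000,000 bytes
6,980,000 / 1,000,000,000 = 0.0070 GB

0.0070 GB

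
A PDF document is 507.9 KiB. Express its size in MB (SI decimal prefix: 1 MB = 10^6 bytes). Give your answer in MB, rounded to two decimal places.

507.9 KiB = 507.9 × 2^10 bytes = 520,089.6 bytes
1 MB = 10^6 bytes = 1,000,000 bytes
520,089.6 / 1,000,000 = 0.52 MB

0.52 MB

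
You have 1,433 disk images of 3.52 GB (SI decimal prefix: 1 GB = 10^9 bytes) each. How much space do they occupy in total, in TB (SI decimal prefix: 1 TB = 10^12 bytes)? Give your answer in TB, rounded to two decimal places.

Total = 1,433 × 3.52 GB = 5044.16 GB
= 5044.16 × 1,000,000,000 bytes = 5,044,160,000,000 bytes
1 TB = 1,000,000,000,000 bytes
5,044,160,000,000 / 1,000,000,000,000 = 5.04 TB

5.04 TB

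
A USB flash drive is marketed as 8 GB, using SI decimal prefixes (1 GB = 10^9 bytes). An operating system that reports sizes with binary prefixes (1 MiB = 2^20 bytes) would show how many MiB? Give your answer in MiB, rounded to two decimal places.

8 GB = 8 × 10^9 bytes = 8,000,000,000 bytes
1 MiB = 2^20 bytes = 1,048,576 bytes
8,000,000,000 / 1,048,576 = 7,629.39 MiB

7,629.39 MiB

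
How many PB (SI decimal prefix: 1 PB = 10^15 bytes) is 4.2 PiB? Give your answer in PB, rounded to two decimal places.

4.73 PB

4.2 PiB × 1,125,899,906,842,624 bytes/PiB = 4,728,779,608,739,020.8 bytes
1 PB = 1,000,000,000,000,000 bytes
4,728,779,608,739,020.8 / 1,000,000,000,000,000 = 4.73 PB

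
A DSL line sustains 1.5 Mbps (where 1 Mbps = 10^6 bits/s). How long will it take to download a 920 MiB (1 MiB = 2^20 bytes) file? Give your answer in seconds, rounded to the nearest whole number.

920 MiB = 964,689,920 bytes = 7,717,519,360 bits
1.5 Mbps = 1,500,000 bits/s
time = 7,717,519,360 / 1,500,000 = 5,145 s

5,145 seconds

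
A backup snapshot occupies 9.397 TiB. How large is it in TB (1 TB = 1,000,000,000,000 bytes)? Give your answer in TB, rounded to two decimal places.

10.33 TB

9.397 TiB × 1,099,511,627,776 bytes/TiB = 10,332,110,766,211.072 bytes
1 TB = 10^12 bytes = 1,000,000,000,000 bytes
10,332,110,766,211.072 / 1,000,000,000,000 = 10.33 TB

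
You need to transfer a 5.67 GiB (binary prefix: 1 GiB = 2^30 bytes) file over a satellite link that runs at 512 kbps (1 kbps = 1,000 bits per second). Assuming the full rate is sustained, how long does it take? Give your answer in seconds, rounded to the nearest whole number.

5.67 GiB = 6,088,116,142.08 bytes = 48,704,929,136.64 bits
512 kbps = 512,000 bits/s
time = 48,704,929,136.64 / 512,000 = 95,127 s

95,127 seconds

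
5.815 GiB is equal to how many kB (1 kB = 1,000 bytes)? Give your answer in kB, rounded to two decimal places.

6,243,808.71 kB

5.815 GiB × 1,073,741,824 bytes/GiB = 6,243,808,706.56 bytes
1 kB = 1,000 bytes
6,243,808,706.56 / 1,000 = 6,243,808.71 kB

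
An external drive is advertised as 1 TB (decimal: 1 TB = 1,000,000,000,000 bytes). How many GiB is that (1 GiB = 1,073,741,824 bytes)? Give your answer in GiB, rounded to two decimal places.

1 TB = 1 × 10^12 bytes = 1,000,000,000,000 bytes
1 GiB = 2^30 bytes = 1,073,741,824 bytes
1,000,000,000,000 / 1,073,741,824 = 931.32 GiB

931.32 GiB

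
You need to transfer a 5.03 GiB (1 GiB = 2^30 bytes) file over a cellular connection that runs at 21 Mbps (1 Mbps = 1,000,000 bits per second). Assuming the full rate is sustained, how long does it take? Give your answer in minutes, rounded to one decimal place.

5.03 GiB = 5,400,921,374.72 bytes = 43,207,370,997.76 bits
21 Mbps = 21,000,000 bits/s
time = 43,207,370,997.76 / 21,000,000 = 2,057.49 s
2,057.49 s / 60 = 34.3 minutes

34.3 minutes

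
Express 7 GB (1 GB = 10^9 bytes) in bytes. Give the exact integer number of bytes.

7 × 1,000,000,000 = 7,000,000,000 bytes

7,000,000,000 bytes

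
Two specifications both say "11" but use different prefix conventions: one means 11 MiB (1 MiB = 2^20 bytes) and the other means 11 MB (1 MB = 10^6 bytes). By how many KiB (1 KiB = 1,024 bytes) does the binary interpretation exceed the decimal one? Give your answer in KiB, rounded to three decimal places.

11 MiB = 11 × 1,048,576 = 11,534,336 bytes
11 MB = 11 × 1,000,000 = 11,000,000 bytes
difference = 534,336 bytes
534,336 / 1,024 = 521.813 KiB

521.813 KiB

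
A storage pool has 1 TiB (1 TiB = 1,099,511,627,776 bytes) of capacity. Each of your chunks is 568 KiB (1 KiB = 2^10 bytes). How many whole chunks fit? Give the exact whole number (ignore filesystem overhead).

1,890,390

Capacity: 1 TiB = 1,099,511,627,776 bytes
Per item: 568 KiB = 581,632 bytes
⌊1,099,511,627,776 / 581,632⌋ = 1,890,390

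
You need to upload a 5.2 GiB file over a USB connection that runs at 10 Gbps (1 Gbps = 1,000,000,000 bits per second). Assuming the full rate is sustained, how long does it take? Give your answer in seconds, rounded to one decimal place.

5.2 GiB = 5,583,457,484.8 bytes = 44,667,659,878.4 bits
10 Gbps = 10,000,000,000 bits/s
time = 44,667,659,878.4 / 10,000,000,000 = 4.5 s

4.5 seconds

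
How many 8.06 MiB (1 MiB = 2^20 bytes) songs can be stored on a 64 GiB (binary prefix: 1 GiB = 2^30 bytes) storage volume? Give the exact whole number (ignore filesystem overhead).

Capacity: 64 GiB = 68,719,476,736 bytes
Per item: 8.06 MiB = 8,451,522.56 bytes
⌊68,719,476,736 / 8,451,522.56⌋ = 8,131

8,131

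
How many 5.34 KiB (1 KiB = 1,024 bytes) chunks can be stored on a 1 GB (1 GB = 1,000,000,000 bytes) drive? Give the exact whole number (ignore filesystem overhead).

Capacity: 1 GB = 1,000,000,000 bytes
Per item: 5.34 KiB = 5,468.16 bytes
⌊1,000,000,000 / 5,468.16⌋ = 182,876

182,876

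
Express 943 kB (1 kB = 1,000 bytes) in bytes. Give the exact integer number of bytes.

943,000 bytes

943 × 1,000 = 943,000 bytes  (1 kB = 10^3 bytes)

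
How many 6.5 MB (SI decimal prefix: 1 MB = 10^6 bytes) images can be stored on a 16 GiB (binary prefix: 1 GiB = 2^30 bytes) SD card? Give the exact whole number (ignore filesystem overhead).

Capacity: 16 GiB = 17,179,869,184 bytes
Per item: 6.5 MB = 6,500,000 bytes
⌊17,179,869,184 / 6,500,000⌋ = 2,643

2,643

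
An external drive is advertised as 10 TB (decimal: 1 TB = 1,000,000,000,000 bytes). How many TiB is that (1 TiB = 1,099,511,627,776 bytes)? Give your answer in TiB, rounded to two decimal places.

10 TB = 10 × 10^12 bytes = 10,000,000,000,000 bytes
1 TiB = 2^40 bytes = 1,099,511,627,776 bytes
10,000,000,000,000 / 1,099,511,627,776 = 9.09 TiB

9.09 TiB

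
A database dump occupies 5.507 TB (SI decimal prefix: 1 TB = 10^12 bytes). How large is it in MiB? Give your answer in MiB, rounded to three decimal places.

5.507 TB = 5.507 × 10^12 bytes = 5,507,000,000,000 bytes
1 MiB = 2^20 bytes = 1,048,576 bytes
5,507,000,000,000 / 1,048,576 = 5,251,884.460 MiB

5,251,884.460 MiB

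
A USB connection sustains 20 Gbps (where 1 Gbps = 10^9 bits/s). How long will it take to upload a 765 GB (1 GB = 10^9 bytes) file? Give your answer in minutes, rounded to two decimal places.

765 GB = 765,000,000,000 bytes = 6,120,000,000,000 bits
20 Gbps = 20,000,000,000 bits/s
time = 6,120,000,000,000 / 20,000,000,000 = 306.000 s
306.000 s / 60 = 5.10 minutes

5.10 minutes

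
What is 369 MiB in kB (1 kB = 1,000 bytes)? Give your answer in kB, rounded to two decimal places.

369 MiB = 369 × 2^20 bytes = 386,924,544 bytes
1 kB = 10^3 bytes = 1,000 bytes
386,924,544 / 1,000 = 386,924.54 kB

386,924.54 kB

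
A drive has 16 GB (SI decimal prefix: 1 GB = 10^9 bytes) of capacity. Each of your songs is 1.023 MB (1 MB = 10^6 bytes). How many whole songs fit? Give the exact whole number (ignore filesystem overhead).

Capacity: 16 GB = 16,000,000,000 bytes
Per item: 1.023 MB = 1,023,000 bytes
⌊16,000,000,000 / 1,023,000⌋ = 15,640

15,640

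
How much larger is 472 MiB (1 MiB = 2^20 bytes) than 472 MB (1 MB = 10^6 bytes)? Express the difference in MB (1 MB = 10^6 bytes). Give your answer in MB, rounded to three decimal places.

22.928 MB

472 MiB = 472 × 1,048,576 = 494,927,872 bytes
472 MB = 472 × 1,000,000 = 472,000,000 bytes
difference = 22,927,872 bytes
22,927,872 / 1,000,000 = 22.928 MB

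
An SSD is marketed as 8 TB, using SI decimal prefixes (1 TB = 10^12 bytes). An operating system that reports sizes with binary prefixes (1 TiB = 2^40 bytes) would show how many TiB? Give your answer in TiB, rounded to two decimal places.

7.28 TiB

8 TB = 8 × 10^12 bytes = 8,000,000,000,000 bytes
1 TiB = 1,099,511,627,776 bytes
8,000,000,000,000 / 1,099,511,627,776 = 7.28 TiB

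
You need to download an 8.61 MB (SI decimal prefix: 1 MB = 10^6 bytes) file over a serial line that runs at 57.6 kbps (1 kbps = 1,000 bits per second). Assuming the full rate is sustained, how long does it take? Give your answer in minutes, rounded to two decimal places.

8.61 MB = 8,610,000 bytes = 68,880,000 bits
57.6 kbps = 57,600 bits/s
time = 68,880,000 / 57,600 = 1,195.833 s
1,195.833 s / 60 = 19.93 minutes

19.93 minutes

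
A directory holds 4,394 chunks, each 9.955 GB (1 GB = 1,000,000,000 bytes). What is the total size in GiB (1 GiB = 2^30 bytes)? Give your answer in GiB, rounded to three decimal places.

40,738.164 GiB

Total = 4,394 × 9.955 GB = 43742.27 GB
= 43742.27 × 1,000,000,000 bytes = 43,742,270,000,000 bytes
1 GiB = 1,073,741,824 bytes
43,742,270,000,000 / 1,073,741,824 = 40,738.164 GiB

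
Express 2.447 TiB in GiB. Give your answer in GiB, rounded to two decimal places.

2.447 TiB = 2.447 × 2^40 bytes = 2,690,504,953,167.872 bytes
1 GiB = 1,073,741,824 bytes
2,690,504,953,167.872 / 1,073,741,824 = 2,505.73 GiB

2,505.73 GiB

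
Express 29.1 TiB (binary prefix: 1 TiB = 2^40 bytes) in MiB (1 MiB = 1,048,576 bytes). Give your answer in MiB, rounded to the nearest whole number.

30,513,562 MiB

29.1 TiB = 29.1 × 2^40 bytes = 31,995,788,368,281.6 bytes
1 MiB = 2^20 bytes = 1,048,576 bytes
31,995,788,368,281.6 / 1,048,576 = 30,513,562 MiB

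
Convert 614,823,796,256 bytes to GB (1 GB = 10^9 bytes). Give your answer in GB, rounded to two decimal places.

614.82 GB

614,823,796,256 bytes given.
1 GB = 10^9 bytes = 1,000,000,000 bytes
614,823,796,256 / 1,000,000,000 = 614.82 GB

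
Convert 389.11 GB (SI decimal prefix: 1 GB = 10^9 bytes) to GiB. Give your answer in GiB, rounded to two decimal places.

389.11 GB = 389.11 × 10^9 bytes = 389,110,000,000 bytes
1 GiB = 1,073,741,824 bytes
389,110,000,000 / 1,073,741,824 = 362.39 GiB

362.39 GiB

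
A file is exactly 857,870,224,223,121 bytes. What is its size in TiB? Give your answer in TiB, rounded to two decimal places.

857,870,224,223,121 bytes given.
1 TiB = 1,099,511,627,776 bytes
857,870,224,223,121 / 1,099,511,627,776 = 780.23 TiB

780.23 TiB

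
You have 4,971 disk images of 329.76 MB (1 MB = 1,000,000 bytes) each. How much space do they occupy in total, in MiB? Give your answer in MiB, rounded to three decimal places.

1,563,298.187 MiB

Total = 4,971 × 329.76 MB = 1639236.96 MB
= 1639236.96 × 1,000,000 bytes = 1,639,236,960,000 bytes
1 MiB = 1,048,576 bytes
1,639,236,960,000 / 1,048,576 = 1,563,298.187 MiB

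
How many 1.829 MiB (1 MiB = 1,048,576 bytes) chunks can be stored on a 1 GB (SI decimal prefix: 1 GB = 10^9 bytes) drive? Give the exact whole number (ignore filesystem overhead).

521

Capacity: 1 GB = 1,000,000,000 bytes
Per item: 1.829 MiB = 1,917,845.504 bytes
⌊1,000,000,000 / 1,917,845.504⌋ = 521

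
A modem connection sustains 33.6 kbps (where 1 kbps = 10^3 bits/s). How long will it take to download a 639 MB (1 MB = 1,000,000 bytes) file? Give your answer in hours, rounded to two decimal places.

639 MB = 639,000,000 bytes = 5,112,000,000 bits
33.6 kbps = 33,600 bits/s
time = 5,112,000,000 / 33,600 = 152,142.8571 s
152,142.8571 s / 3600 = 42.26 hours

42.26 hours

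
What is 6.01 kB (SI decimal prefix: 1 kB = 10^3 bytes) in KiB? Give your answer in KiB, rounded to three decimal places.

6.01 kB = 6.01 × 10^3 bytes = 6,010 bytes
1 KiB = 2^10 bytes = 1,024 bytes
6,010 / 1,024 = 5.869 KiB

5.869 KiB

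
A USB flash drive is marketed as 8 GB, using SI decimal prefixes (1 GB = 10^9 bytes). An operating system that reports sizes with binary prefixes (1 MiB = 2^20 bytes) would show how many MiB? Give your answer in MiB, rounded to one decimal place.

7,629.4 MiB

8 GB = 8 × 10^9 bytes = 8,000,000,000 bytes
1 MiB = 1,048,576 bytes
8,000,000,000 / 1,048,576 = 7,629.4 MiB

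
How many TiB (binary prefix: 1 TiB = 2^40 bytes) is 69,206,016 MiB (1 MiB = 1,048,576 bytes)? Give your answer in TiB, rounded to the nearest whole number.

66 TiB

69,206,016 MiB = 69,206,016 × 2^20 bytes = 72,567,767,433,216 bytes
1 TiB = 2^40 bytes = 1,099,511,627,776 bytes
72,567,767,433,216 / 1,099,511,627,776 = 66 TiB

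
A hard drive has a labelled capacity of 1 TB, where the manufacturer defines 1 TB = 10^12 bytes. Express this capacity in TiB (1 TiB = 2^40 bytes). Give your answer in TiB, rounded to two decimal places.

0.91 TiB

1 TB × 1,000,000,000,000 bytes/TB = 1,000,000,000,000 bytes
1 TiB = 1,099,511,627,776 bytes
1,000,000,000,000 / 1,099,511,627,776 = 0.91 TiB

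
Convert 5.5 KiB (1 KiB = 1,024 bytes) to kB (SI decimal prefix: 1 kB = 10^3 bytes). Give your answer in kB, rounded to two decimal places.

5.63 kB

5.5 KiB = 5.5 × 2^10 bytes = 5,632 bytes
1 kB = 1,000 bytes
5,632 / 1,000 = 5.63 kB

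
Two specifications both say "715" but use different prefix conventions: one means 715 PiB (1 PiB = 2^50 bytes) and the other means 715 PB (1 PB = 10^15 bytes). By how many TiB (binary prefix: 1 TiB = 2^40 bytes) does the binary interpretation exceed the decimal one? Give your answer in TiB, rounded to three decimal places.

715 PiB = 715 × 1,125,899,906,842,624 = 805,018,433,392,476,160 bytes
715 PB = 715 × 1,000,000,000,000,000 = 715,000,000,000,000,000 bytes
difference = 90,018,433,392,476,160 bytes
90,018,433,392,476,160 / 1,099,511,627,776 = 81,871.288 TiB

81,871.288 TiB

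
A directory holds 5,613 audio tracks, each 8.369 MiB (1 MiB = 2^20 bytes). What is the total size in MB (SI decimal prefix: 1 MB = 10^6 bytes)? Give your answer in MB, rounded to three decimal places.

Total = 5,613 × 8.369 MiB = 46975.197 MiB
= 46975.197 × 1,048,576 bytes = 49,257,064,169.472 bytes
1 MB = 1,000,000 bytes
49,257,064,169.472 / 1,000,000 = 49,257.064 MB

49,257.064 MB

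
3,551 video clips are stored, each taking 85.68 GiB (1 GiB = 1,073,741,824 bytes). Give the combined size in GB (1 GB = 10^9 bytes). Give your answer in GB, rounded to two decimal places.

326,685.61 GB

Total = 3,551 × 85.68 GiB = 304249.68 GiB
= 304249.68 × 1,073,741,824 bytes = 326,685,606,354,616.32 bytes
1 GB = 1,000,000,000 bytes
326,685,606,354,616.32 / 1,000,000,000 = 326,685.61 GB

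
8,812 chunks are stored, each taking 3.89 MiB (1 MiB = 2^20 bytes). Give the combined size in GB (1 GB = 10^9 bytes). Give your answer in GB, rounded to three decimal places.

35.944 GB

Total = 8,812 × 3.89 MiB = 34278.68 MiB
= 34278.68 × 1,048,576 bytes = 35,943,801,159.68 bytes
1 GB = 1,000,000,000 bytes
35,943,801,159.68 / 1,000,000,000 = 35.944 GB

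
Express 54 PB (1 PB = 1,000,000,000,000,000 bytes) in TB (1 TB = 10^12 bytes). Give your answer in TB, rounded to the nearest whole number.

54,000 TB

54 PB × 1,000,000,000,000,000 bytes/PB = 54,000,000,000,000,000 bytes
1 TB = 1,000,000,000,000 bytes
54,000,000,000,000,000 / 1,000,000,000,000 = 54,000 TB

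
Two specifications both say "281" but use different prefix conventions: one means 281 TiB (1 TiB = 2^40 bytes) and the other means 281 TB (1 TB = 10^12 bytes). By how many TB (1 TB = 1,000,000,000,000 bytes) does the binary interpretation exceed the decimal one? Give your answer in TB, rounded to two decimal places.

281 TiB = 281 × 1,099,511,627,776 = 308,962,767,405,056 bytes
281 TB = 281 × 1,000,000,000,000 = 281,000,000,000,000 bytes
difference = 27,962,767,405,056 bytes
27,962,767,405,056 / 1,000,000,000,000 = 27.96 TB

27.96 TB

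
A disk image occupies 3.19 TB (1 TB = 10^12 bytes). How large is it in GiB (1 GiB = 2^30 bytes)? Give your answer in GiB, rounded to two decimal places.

3.19 TB = 3.19 × 10^12 bytes = 3,190,000,000,000 bytes
1 GiB = 1,073,741,824 bytes
3,190,000,000,000 / 1,073,741,824 = 2,970.92 GiB

2,970.92 GiB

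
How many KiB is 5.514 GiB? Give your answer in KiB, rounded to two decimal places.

5.514 GiB = 5.514 × 2^30 bytes = 5,920,612,417.536 bytes
1 KiB = 2^10 bytes = 1,024 bytes
5,920,612,417.536 / 1,024 = 5,781,848.06 KiB

5,781,848.06 KiB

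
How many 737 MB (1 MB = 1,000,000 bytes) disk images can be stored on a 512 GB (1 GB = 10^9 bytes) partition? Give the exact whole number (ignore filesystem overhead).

694

Capacity: 512 GB = 512,000,000,000 bytes
Per item: 737 MB = 737,000,000 bytes
⌊512,000,000,000 / 737,000,000⌋ = 694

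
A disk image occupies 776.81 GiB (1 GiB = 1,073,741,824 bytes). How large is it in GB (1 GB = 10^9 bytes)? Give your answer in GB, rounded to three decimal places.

834.093 GB

776.81 GiB × 1,073,741,824 bytes/GiB = 834,093,386,301.44 bytes
1 GB = 10^9 bytes = 1,000,000,000 bytes
834,093,386,301.44 / 1,000,000,000 = 834.093 GB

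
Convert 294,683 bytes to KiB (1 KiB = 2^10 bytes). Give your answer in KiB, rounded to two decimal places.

287.78 KiB

294,683 bytes given.
1 KiB = 1,024 bytes
294,683 / 1,024 = 287.78 KiB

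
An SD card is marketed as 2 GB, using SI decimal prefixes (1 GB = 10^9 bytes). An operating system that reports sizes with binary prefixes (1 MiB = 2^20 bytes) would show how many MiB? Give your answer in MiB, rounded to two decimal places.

1,907.35 MiB

2 GB = 2 × 10^9 bytes = 2,000,000,000 bytes
1 MiB = 1,048,576 bytes
2,000,000,000 / 1,048,576 = 1,907.35 MiB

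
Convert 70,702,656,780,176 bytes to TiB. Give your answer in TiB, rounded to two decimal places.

64.30 TiB

70,702,656,780,176 bytes given.
1 TiB = 2^40 bytes = 1,099,511,627,776 bytes
70,702,656,780,176 / 1,099,511,627,776 = 64.30 TiB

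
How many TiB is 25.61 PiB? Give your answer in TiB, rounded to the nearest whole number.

26,225 TiB

25.61 PiB × 1,125,899,906,842,624 bytes/PiB = 28,834,296,614,239,600.64 bytes
1 TiB = 2^40 bytes = 1,099,511,627,776 bytes
28,834,296,614,239,600.64 / 1,099,511,627,776 = 26,225 TiB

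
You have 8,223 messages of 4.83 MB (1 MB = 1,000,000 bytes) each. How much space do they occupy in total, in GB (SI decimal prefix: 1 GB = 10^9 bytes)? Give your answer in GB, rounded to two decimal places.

Total = 8,223 × 4.83 MB = 39717.09 MB
= 39717.09 × 1,000,000 bytes = 39,717,090,000 bytes
1 GB = 1,000,000,000 bytes
39,717,090,000 / 1,000,000,000 = 39.72 GB

39.72 GB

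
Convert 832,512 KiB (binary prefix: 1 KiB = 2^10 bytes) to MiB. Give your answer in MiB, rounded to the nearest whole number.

832,512 KiB = 832,512 × 2^10 bytes = 852,492,288 bytes
1 MiB = 1,048,576 bytes
852,492,288 / 1,048,576 = 813 MiB

813 MiB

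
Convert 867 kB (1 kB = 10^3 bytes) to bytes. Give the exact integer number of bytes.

867,000 bytes

867 × 1,000 = 867,000 bytes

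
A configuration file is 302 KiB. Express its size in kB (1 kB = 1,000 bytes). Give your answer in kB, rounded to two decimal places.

302 KiB × 1,024 bytes/KiB = 309,248 bytes
1 kB = 10^3 bytes = 1,000 bytes
309,248 / 1,000 = 309.25 kB

309.25 kB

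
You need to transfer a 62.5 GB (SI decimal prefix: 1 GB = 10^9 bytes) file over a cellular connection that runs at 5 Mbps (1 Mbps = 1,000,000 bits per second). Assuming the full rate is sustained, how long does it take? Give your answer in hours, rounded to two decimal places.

62.5 GB = 62,500,000,000 bytes = 500,000,000,000 bits
5 Mbps = 5,000,000 bits/s
time = 500,000,000,000 / 5,000,000 = 100,000.0000 s
100,000.0000 s / 3600 = 27.78 hours

27.78 hours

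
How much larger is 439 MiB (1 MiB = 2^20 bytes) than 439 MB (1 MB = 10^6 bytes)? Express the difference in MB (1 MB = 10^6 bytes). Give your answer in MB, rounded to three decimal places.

439 MiB = 439 × 1,048,576 = 460,324,864 bytes
439 MB = 439 × 1,000,000 = 439,000,000 bytes
difference = 21,324,864 bytes
21,324,864 / 1,000,000 = 21.325 MB

21.325 MB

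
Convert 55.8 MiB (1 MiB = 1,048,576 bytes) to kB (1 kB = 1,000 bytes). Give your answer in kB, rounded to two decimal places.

58,510.54 kB

55.8 MiB = 55.8 × 2^20 bytes = 58,510,540.8 bytes
1 kB = 1,000 bytes
58,510,540.8 / 1,000 = 58,510.54 kB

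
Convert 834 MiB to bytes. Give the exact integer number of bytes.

874,512,384 bytes

834 × 1,048,576 = 874,512,384 bytes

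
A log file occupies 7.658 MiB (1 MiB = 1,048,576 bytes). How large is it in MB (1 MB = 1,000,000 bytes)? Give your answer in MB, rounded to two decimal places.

8.03 MB

7.658 MiB × 1,048,576 bytes/MiB = 8,029,995.008 bytes
1 MB = 10^6 bytes = 1,000,000 bytes
8,029,995.008 / 1,000,000 = 8.03 MB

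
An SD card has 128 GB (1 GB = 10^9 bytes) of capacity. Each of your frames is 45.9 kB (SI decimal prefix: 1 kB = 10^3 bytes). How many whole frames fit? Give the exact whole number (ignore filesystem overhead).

2,788,671

Capacity: 128 GB = 128,000,000,000 bytes
Per item: 45.9 kB = 45,900 bytes
⌊128,000,000,000 / 45,900⌋ = 2,788,671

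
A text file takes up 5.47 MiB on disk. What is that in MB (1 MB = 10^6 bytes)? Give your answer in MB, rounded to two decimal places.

5.74 MB

5.47 MiB × 1,048,576 bytes/MiB = 5,735,710.72 bytes
1 MB = 1,000,000 bytes
5,735,710.72 / 1,000,000 = 5.74 MB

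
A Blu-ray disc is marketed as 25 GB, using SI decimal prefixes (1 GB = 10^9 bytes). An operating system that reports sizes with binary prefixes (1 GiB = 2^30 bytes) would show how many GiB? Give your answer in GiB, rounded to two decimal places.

23.28 GiB

25 GB = 25 × 10^9 bytes = 25,000,000,000 bytes
1 GiB = 1,073,741,824 bytes
25,000,000,000 / 1,073,741,824 = 23.28 GiB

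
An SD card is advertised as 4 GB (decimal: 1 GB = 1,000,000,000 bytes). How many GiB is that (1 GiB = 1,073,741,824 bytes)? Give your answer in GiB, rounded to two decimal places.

4 GB × 1,000,000,000 bytes/GB = 4,000,000,000 bytes
1 GiB = 1,073,741,824 bytes
4,000,000,000 / 1,073,741,824 = 3.73 GiB

3.73 GiB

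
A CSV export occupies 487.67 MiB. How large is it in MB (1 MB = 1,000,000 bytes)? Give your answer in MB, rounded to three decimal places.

511.359 MB

487.67 MiB × 1,048,576 bytes/MiB = 511,359,057.92 bytes
1 MB = 1,000,000 bytes
511,359,057.92 / 1,000,000 = 511.359 MB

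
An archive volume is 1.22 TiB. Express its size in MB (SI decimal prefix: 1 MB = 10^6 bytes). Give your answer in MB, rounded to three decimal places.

1.22 TiB × 1,099,511,627,776 bytes/TiB = 1,341,404,185,886.72 bytes
1 MB = 10^6 bytes = 1,000,000 bytes
1,341,404,185,886.72 / 1,000,000 = 1,341,404.186 MB

1,341,404.186 MB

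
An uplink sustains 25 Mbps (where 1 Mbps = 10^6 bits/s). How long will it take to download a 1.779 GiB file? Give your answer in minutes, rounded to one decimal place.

10.2 minutes

1.779 GiB = 1,910,186,704.896 bytes = 15,281,493,639.168 bits
25 Mbps = 25,000,000 bits/s
time = 15,281,493,639.168 / 25,000,000 = 611.26 s
611.26 s / 60 = 10.2 minutes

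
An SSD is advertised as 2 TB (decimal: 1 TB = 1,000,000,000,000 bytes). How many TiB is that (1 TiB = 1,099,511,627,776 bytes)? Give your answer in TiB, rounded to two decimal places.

2 TB = 2 × 10^12 bytes = 2,000,000,000,000 bytes
1 TiB = 2^40 bytes = 1,099,511,627,776 bytes
2,000,000,000,000 / 1,099,511,627,776 = 1.82 TiB

1.82 TiB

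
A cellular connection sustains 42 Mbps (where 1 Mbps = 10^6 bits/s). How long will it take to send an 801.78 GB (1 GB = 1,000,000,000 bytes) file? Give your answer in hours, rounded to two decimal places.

801.78 GB = 801,780,000,000 bytes = 6,414,240,000,000 bits
42 Mbps = 42,000,000 bits/s
time = 6,414,240,000,000 / 42,000,000 = 152,720.0000 s
152,720.0000 s / 3600 = 42.42 hours

42.42 hours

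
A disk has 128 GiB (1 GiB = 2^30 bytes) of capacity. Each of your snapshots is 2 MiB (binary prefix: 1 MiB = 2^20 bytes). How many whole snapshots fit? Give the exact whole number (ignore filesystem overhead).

65,536

Capacity: 128 GiB = 137,438,953,472 bytes
Per item: 2 MiB = 2,097,152 bytes
⌊137,438,953,472 / 2,097,152⌋ = 65,536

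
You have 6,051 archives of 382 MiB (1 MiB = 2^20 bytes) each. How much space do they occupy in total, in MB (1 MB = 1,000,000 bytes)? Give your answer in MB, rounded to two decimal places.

Total = 6,051 × 382 MiB = 2,311,482 MiB
= 2,311,482 × 1,048,576 bytes = 2,423,764,549,632 bytes
1 MB = 1,000,000 bytes
2,423,764,549,632 / 1,000,000 = 2,423,764.55 MB

2,423,764.55 MB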